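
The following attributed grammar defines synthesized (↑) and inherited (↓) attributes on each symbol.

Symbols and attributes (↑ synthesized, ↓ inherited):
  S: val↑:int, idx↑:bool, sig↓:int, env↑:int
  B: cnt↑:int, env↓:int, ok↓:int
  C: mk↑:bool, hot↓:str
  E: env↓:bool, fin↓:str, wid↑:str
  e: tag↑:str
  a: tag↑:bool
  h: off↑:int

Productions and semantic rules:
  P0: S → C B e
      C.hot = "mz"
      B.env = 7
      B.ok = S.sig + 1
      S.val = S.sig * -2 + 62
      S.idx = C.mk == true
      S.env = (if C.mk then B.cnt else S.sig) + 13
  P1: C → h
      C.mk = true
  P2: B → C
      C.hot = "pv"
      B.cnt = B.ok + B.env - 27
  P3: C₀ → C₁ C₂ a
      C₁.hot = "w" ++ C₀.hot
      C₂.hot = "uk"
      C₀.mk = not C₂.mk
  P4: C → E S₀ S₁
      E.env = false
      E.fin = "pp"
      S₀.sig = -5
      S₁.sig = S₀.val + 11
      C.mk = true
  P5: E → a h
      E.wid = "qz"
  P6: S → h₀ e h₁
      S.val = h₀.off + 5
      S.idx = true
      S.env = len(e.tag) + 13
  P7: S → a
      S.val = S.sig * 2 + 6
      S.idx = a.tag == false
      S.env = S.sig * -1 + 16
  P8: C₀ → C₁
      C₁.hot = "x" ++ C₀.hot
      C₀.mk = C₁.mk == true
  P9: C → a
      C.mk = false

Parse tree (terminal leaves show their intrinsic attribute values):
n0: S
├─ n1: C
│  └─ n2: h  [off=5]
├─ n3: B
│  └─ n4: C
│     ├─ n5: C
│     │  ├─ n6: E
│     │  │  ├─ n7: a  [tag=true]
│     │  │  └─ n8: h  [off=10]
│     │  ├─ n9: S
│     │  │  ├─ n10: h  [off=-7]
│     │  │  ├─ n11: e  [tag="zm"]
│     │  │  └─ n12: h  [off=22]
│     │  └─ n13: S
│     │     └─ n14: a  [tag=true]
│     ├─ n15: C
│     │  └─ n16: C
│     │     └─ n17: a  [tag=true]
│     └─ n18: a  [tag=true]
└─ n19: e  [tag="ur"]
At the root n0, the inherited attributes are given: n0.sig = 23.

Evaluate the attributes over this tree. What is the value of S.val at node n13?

1. n0.sig = 23  [given at root]
2. n1.hot = "mz"  ["mz"]
3. n2.off = 5  [terminal]
4. n1.mk = true  [true]
5. n3.env = 7  [7]
6. n3.ok = 24  [S.sig + 1]
7. n4.hot = "pv"  ["pv"]
8. n5.hot = "wpv"  ["w" ++ C₀.hot]
9. n6.env = false  [false]
10. n6.fin = "pp"  ["pp"]
11. n7.tag = true  [terminal]
12. n8.off = 10  [terminal]
13. n6.wid = "qz"  ["qz"]
14. n9.sig = -5  [-5]
15. n10.off = -7  [terminal]
16. n11.tag = "zm"  [terminal]
17. n12.off = 22  [terminal]
18. n9.val = -2  [h₀.off + 5]
19. n9.idx = true  [true]
20. n9.env = 15  [len(e.tag) + 13]
21. n13.sig = 9  [S₀.val + 11]
22. n14.tag = true  [terminal]
23. n13.val = 24  [S.sig * 2 + 6]
24. n13.idx = false  [a.tag == false]
25. n13.env = 7  [S.sig * -1 + 16]
26. n5.mk = true  [true]
27. n15.hot = "uk"  ["uk"]
28. n16.hot = "xuk"  ["x" ++ C₀.hot]
29. n17.tag = true  [terminal]
30. n16.mk = false  [false]
31. n15.mk = false  [C₁.mk == true]
32. n18.tag = true  [terminal]
33. n4.mk = true  [not C₂.mk]
34. n3.cnt = 4  [B.ok + B.env - 27]
35. n19.tag = "ur"  [terminal]
36. n0.val = 16  [S.sig * -2 + 62]
37. n0.idx = true  [C.mk == true]
38. n0.env = 17  [(if C.mk then B.cnt else S.sig) + 13]

24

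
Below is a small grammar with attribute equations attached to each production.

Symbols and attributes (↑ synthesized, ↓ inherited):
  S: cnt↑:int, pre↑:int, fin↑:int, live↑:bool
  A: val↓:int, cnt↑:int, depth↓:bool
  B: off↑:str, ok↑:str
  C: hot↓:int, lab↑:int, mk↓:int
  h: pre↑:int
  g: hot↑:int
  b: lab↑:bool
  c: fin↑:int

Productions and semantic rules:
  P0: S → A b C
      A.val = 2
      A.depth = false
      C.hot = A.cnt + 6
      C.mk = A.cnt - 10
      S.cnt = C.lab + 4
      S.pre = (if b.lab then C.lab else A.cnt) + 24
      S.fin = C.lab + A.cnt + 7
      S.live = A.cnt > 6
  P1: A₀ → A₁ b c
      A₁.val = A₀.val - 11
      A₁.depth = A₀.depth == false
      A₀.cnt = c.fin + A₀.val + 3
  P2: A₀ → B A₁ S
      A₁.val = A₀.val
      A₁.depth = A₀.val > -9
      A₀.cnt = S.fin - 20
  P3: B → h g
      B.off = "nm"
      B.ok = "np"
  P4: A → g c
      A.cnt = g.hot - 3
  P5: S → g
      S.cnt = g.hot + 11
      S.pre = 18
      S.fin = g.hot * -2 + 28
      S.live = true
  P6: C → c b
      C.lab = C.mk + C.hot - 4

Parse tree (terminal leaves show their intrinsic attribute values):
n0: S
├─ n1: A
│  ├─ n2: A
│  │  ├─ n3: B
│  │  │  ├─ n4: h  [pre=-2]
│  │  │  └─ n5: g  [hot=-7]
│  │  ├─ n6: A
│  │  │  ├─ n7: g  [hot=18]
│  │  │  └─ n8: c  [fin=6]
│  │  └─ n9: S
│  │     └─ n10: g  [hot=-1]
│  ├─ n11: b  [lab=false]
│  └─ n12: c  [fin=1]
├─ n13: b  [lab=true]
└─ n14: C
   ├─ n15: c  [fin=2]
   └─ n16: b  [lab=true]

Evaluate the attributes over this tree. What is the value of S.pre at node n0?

1. n1.val = 2  [2]
2. n1.depth = false  [false]
3. n2.val = -9  [A₀.val - 11]
4. n2.depth = true  [A₀.depth == false]
5. n4.pre = -2  [terminal]
6. n5.hot = -7  [terminal]
7. n3.off = "nm"  ["nm"]
8. n3.ok = "np"  ["np"]
9. n6.val = -9  [A₀.val]
10. n6.depth = false  [A₀.val > -9]
11. n7.hot = 18  [terminal]
12. n8.fin = 6  [terminal]
13. n6.cnt = 15  [g.hot - 3]
14. n10.hot = -1  [terminal]
15. n9.cnt = 10  [g.hot + 11]
16. n9.pre = 18  [18]
17. n9.fin = 30  [g.hot * -2 + 28]
18. n9.live = true  [true]
19. n2.cnt = 10  [S.fin - 20]
20. n11.lab = false  [terminal]
21. n12.fin = 1  [terminal]
22. n1.cnt = 6  [c.fin + A₀.val + 3]
23. n13.lab = true  [terminal]
24. n14.hot = 12  [A.cnt + 6]
25. n14.mk = -4  [A.cnt - 10]
26. n15.fin = 2  [terminal]
27. n16.lab = true  [terminal]
28. n14.lab = 4  [C.mk + C.hot - 4]
29. n0.cnt = 8  [C.lab + 4]
30. n0.pre = 28  [(if b.lab then C.lab else A.cnt) + 24]
31. n0.fin = 17  [C.lab + A.cnt + 7]
32. n0.live = false  [A.cnt > 6]

28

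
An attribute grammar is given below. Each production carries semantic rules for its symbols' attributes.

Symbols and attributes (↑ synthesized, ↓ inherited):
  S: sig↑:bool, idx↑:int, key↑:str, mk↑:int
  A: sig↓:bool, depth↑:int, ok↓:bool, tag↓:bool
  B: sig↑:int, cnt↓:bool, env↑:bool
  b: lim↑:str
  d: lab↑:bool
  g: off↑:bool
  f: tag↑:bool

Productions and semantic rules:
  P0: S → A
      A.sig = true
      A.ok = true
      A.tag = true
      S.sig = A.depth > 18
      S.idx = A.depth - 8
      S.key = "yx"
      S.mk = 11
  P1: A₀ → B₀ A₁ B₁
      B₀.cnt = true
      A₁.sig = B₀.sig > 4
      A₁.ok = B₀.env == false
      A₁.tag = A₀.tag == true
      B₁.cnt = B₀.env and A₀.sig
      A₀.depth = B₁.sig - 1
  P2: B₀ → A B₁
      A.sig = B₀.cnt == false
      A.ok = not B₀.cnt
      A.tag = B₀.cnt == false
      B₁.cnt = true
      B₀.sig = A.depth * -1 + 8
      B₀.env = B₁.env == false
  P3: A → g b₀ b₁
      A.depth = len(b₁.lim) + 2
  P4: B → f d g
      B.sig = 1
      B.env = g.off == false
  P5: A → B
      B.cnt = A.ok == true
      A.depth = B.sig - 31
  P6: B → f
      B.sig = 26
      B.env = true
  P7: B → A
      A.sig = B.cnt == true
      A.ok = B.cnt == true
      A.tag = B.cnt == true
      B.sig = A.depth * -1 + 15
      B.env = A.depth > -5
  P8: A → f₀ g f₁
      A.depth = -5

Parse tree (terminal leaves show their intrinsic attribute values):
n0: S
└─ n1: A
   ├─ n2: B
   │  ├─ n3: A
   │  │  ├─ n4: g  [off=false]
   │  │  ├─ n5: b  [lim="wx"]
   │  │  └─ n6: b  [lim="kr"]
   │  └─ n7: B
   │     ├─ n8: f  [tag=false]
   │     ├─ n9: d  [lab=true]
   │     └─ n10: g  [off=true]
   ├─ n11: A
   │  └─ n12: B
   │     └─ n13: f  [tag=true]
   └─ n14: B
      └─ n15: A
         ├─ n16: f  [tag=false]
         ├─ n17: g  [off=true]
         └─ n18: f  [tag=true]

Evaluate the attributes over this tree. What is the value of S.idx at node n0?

1. n1.sig = true  [true]
2. n1.ok = true  [true]
3. n1.tag = true  [true]
4. n2.cnt = true  [true]
5. n3.sig = false  [B₀.cnt == false]
6. n3.ok = false  [not B₀.cnt]
7. n3.tag = false  [B₀.cnt == false]
8. n4.off = false  [terminal]
9. n5.lim = "wx"  [terminal]
10. n6.lim = "kr"  [terminal]
11. n3.depth = 4  [len(b₁.lim) + 2]
12. n7.cnt = true  [true]
13. n8.tag = false  [terminal]
14. n9.lab = true  [terminal]
15. n10.off = true  [terminal]
16. n7.sig = 1  [1]
17. n7.env = false  [g.off == false]
18. n2.sig = 4  [A.depth * -1 + 8]
19. n2.env = true  [B₁.env == false]
20. n11.sig = false  [B₀.sig > 4]
21. n11.ok = false  [B₀.env == false]
22. n11.tag = true  [A₀.tag == true]
23. n12.cnt = false  [A.ok == true]
24. n13.tag = true  [terminal]
25. n12.sig = 26  [26]
26. n12.env = true  [true]
27. n11.depth = -5  [B.sig - 31]
28. n14.cnt = true  [B₀.env and A₀.sig]
29. n15.sig = true  [B.cnt == true]
30. n15.ok = true  [B.cnt == true]
31. n15.tag = true  [B.cnt == true]
32. n16.tag = false  [terminal]
33. n17.off = true  [terminal]
34. n18.tag = true  [terminal]
35. n15.depth = -5  [-5]
36. n14.sig = 20  [A.depth * -1 + 15]
37. n14.env = false  [A.depth > -5]
38. n1.depth = 19  [B₁.sig - 1]
39. n0.sig = true  [A.depth > 18]
40. n0.idx = 11  [A.depth - 8]
41. n0.key = "yx"  ["yx"]
42. n0.mk = 11  [11]

11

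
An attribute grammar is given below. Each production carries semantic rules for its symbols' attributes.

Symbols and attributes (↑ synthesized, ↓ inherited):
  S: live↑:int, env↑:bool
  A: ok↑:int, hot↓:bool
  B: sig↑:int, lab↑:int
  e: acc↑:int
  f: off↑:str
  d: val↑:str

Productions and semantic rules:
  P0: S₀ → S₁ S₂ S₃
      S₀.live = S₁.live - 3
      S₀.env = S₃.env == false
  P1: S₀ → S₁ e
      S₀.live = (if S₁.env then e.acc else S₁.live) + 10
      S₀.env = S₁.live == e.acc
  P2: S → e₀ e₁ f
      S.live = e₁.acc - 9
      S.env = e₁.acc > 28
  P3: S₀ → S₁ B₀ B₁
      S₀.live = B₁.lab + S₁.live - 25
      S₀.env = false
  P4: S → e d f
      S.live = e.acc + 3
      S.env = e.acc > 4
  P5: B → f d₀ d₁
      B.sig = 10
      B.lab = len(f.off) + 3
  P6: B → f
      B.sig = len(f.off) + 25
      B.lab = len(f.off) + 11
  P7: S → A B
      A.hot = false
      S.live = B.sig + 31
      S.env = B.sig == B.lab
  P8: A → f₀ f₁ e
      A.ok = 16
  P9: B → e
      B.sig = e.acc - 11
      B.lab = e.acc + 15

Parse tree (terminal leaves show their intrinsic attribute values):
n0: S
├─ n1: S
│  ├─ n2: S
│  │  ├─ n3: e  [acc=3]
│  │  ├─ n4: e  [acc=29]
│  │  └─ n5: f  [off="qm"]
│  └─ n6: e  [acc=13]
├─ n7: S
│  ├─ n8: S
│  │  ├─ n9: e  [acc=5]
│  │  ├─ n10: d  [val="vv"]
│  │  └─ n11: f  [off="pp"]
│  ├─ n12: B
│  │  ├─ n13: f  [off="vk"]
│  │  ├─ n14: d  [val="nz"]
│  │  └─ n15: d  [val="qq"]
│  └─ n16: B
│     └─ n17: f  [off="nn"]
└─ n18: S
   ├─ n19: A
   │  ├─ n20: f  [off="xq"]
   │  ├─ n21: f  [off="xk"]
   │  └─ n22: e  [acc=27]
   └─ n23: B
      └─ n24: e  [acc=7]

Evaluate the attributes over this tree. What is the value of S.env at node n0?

true

1. n3.acc = 3  [terminal]
2. n4.acc = 29  [terminal]
3. n5.off = "qm"  [terminal]
4. n2.live = 20  [e₁.acc - 9]
5. n2.env = true  [e₁.acc > 28]
6. n6.acc = 13  [terminal]
7. n1.live = 23  [(if S₁.env then e.acc else S₁.live) + 10]
8. n1.env = false  [S₁.live == e.acc]
9. n9.acc = 5  [terminal]
10. n10.val = "vv"  [terminal]
11. n11.off = "pp"  [terminal]
12. n8.live = 8  [e.acc + 3]
13. n8.env = true  [e.acc > 4]
14. n13.off = "vk"  [terminal]
15. n14.val = "nz"  [terminal]
16. n15.val = "qq"  [terminal]
17. n12.sig = 10  [10]
18. n12.lab = 5  [len(f.off) + 3]
19. n17.off = "nn"  [terminal]
20. n16.sig = 27  [len(f.off) + 25]
21. n16.lab = 13  [len(f.off) + 11]
22. n7.live = -4  [B₁.lab + S₁.live - 25]
23. n7.env = false  [false]
24. n19.hot = false  [false]
25. n20.off = "xq"  [terminal]
26. n21.off = "xk"  [terminal]
27. n22.acc = 27  [terminal]
28. n19.ok = 16  [16]
29. n24.acc = 7  [terminal]
30. n23.sig = -4  [e.acc - 11]
31. n23.lab = 22  [e.acc + 15]
32. n18.live = 27  [B.sig + 31]
33. n18.env = false  [B.sig == B.lab]
34. n0.live = 20  [S₁.live - 3]
35. n0.env = true  [S₃.env == false]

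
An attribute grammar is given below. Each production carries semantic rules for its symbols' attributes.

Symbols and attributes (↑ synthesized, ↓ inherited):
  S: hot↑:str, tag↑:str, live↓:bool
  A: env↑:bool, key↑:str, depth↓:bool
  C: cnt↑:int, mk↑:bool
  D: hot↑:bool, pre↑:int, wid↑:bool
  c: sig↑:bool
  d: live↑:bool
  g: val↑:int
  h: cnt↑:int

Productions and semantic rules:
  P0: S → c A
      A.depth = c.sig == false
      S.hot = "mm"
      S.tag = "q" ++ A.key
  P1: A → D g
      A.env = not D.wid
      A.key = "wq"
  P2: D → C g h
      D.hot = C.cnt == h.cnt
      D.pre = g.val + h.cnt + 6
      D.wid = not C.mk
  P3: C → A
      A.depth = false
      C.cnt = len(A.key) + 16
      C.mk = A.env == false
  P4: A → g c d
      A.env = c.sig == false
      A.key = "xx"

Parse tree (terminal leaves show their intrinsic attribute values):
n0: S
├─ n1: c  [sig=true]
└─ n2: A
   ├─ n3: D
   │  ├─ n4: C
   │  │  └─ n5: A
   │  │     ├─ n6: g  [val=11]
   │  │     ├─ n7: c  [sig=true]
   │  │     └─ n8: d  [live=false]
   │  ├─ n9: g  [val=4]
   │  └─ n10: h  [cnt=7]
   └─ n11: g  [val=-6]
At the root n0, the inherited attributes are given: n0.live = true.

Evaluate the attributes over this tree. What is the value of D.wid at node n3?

false

1. n0.live = true  [given at root]
2. n1.sig = true  [terminal]
3. n2.depth = false  [c.sig == false]
4. n5.depth = false  [false]
5. n6.val = 11  [terminal]
6. n7.sig = true  [terminal]
7. n8.live = false  [terminal]
8. n5.env = false  [c.sig == false]
9. n5.key = "xx"  ["xx"]
10. n4.cnt = 18  [len(A.key) + 16]
11. n4.mk = true  [A.env == false]
12. n9.val = 4  [terminal]
13. n10.cnt = 7  [terminal]
14. n3.hot = false  [C.cnt == h.cnt]
15. n3.pre = 17  [g.val + h.cnt + 6]
16. n3.wid = false  [not C.mk]
17. n11.val = -6  [terminal]
18. n2.env = true  [not D.wid]
19. n2.key = "wq"  ["wq"]
20. n0.hot = "mm"  ["mm"]
21. n0.tag = "qwq"  ["q" ++ A.key]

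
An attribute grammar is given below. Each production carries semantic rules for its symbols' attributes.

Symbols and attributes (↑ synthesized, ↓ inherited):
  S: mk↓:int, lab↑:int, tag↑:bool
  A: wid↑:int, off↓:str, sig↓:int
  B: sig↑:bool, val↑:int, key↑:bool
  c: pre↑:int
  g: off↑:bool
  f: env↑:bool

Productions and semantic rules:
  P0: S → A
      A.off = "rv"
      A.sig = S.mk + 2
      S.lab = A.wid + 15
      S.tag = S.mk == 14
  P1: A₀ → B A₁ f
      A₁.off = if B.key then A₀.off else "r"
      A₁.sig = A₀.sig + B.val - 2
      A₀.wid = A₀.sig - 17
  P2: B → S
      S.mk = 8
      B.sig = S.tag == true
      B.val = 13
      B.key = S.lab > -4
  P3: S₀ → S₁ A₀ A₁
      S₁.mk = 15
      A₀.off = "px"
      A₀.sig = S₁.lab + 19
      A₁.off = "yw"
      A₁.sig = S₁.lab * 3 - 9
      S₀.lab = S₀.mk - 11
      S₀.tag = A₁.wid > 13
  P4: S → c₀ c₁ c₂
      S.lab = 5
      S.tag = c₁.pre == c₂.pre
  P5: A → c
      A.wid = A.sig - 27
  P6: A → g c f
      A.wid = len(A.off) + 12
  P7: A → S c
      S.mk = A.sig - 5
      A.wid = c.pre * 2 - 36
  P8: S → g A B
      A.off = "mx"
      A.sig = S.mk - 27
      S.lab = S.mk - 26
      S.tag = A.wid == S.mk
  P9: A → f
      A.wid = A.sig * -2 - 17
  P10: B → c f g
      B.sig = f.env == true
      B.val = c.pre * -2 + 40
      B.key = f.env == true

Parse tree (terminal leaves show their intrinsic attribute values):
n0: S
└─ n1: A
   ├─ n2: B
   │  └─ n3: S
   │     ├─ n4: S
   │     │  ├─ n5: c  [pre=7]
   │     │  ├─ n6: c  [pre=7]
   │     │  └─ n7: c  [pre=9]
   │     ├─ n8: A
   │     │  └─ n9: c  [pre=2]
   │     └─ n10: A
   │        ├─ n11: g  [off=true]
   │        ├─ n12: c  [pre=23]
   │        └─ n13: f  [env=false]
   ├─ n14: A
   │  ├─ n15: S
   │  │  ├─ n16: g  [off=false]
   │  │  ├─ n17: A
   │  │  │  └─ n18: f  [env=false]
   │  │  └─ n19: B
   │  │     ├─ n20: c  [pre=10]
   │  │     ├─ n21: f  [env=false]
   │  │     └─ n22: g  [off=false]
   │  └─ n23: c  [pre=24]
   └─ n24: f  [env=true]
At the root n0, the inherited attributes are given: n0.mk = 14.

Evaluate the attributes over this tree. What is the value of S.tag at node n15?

false

1. n0.mk = 14  [given at root]
2. n1.off = "rv"  ["rv"]
3. n1.sig = 16  [S.mk + 2]
4. n3.mk = 8  [8]
5. n4.mk = 15  [15]
6. n5.pre = 7  [terminal]
7. n6.pre = 7  [terminal]
8. n7.pre = 9  [terminal]
9. n4.lab = 5  [5]
10. n4.tag = false  [c₁.pre == c₂.pre]
11. n8.off = "px"  ["px"]
12. n8.sig = 24  [S₁.lab + 19]
13. n9.pre = 2  [terminal]
14. n8.wid = -3  [A.sig - 27]
15. n10.off = "yw"  ["yw"]
16. n10.sig = 6  [S₁.lab * 3 - 9]
17. n11.off = true  [terminal]
18. n12.pre = 23  [terminal]
19. n13.env = false  [terminal]
20. n10.wid = 14  [len(A.off) + 12]
21. n3.lab = -3  [S₀.mk - 11]
22. n3.tag = true  [A₁.wid > 13]
23. n2.sig = true  [S.tag == true]
24. n2.val = 13  [13]
25. n2.key = true  [S.lab > -4]
26. n14.off = "rv"  [if B.key then A₀.off else "r"]
27. n14.sig = 27  [A₀.sig + B.val - 2]
28. n15.mk = 22  [A.sig - 5]
29. n16.off = false  [terminal]
30. n17.off = "mx"  ["mx"]
31. n17.sig = -5  [S.mk - 27]
32. n18.env = false  [terminal]
33. n17.wid = -7  [A.sig * -2 - 17]
34. n20.pre = 10  [terminal]
35. n21.env = false  [terminal]
36. n22.off = false  [terminal]
37. n19.sig = false  [f.env == true]
38. n19.val = 20  [c.pre * -2 + 40]
39. n19.key = false  [f.env == true]
40. n15.lab = -4  [S.mk - 26]
41. n15.tag = false  [A.wid == S.mk]
42. n23.pre = 24  [terminal]
43. n14.wid = 12  [c.pre * 2 - 36]
44. n24.env = true  [terminal]
45. n1.wid = -1  [A₀.sig - 17]
46. n0.lab = 14  [A.wid + 15]
47. n0.tag = true  [S.mk == 14]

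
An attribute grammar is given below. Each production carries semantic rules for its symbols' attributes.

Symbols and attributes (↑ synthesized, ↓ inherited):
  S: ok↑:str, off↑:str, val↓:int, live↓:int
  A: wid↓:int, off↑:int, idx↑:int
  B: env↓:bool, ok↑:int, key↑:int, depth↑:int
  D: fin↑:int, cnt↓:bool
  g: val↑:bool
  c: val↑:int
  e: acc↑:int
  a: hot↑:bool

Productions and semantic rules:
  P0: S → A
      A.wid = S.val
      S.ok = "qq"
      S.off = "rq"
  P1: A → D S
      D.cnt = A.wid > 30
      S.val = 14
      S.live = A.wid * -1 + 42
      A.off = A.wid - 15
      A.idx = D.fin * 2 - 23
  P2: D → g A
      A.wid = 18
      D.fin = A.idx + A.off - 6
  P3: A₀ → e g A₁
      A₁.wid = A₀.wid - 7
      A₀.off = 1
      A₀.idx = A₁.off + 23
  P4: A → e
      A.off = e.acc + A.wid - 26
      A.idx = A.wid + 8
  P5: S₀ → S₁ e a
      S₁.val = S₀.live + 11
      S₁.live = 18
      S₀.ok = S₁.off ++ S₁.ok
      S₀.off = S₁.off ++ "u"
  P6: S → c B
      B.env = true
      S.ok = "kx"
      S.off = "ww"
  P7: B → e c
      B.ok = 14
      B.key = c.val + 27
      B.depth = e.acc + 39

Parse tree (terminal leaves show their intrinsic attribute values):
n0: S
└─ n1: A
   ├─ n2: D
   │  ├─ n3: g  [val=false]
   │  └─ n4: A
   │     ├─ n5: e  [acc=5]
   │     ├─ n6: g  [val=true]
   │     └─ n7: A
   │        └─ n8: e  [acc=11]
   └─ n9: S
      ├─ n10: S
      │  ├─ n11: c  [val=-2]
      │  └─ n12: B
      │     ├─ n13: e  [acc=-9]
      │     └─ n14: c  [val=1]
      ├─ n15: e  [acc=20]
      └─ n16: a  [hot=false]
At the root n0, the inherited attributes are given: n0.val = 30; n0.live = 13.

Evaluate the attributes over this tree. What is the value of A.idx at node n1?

5

1. n0.val = 30  [given at root]
2. n0.live = 13  [given at root]
3. n1.wid = 30  [S.val]
4. n2.cnt = false  [A.wid > 30]
5. n3.val = false  [terminal]
6. n4.wid = 18  [18]
7. n5.acc = 5  [terminal]
8. n6.val = true  [terminal]
9. n7.wid = 11  [A₀.wid - 7]
10. n8.acc = 11  [terminal]
11. n7.off = -4  [e.acc + A.wid - 26]
12. n7.idx = 19  [A.wid + 8]
13. n4.off = 1  [1]
14. n4.idx = 19  [A₁.off + 23]
15. n2.fin = 14  [A.idx + A.off - 6]
16. n9.val = 14  [14]
17. n9.live = 12  [A.wid * -1 + 42]
18. n10.val = 23  [S₀.live + 11]
19. n10.live = 18  [18]
20. n11.val = -2  [terminal]
21. n12.env = true  [true]
22. n13.acc = -9  [terminal]
23. n14.val = 1  [terminal]
24. n12.ok = 14  [14]
25. n12.key = 28  [c.val + 27]
26. n12.depth = 30  [e.acc + 39]
27. n10.ok = "kx"  ["kx"]
28. n10.off = "ww"  ["ww"]
29. n15.acc = 20  [terminal]
30. n16.hot = false  [terminal]
31. n9.ok = "wwkx"  [S₁.off ++ S₁.ok]
32. n9.off = "wwu"  [S₁.off ++ "u"]
33. n1.off = 15  [A.wid - 15]
34. n1.idx = 5  [D.fin * 2 - 23]
35. n0.ok = "qq"  ["qq"]
36. n0.off = "rq"  ["rq"]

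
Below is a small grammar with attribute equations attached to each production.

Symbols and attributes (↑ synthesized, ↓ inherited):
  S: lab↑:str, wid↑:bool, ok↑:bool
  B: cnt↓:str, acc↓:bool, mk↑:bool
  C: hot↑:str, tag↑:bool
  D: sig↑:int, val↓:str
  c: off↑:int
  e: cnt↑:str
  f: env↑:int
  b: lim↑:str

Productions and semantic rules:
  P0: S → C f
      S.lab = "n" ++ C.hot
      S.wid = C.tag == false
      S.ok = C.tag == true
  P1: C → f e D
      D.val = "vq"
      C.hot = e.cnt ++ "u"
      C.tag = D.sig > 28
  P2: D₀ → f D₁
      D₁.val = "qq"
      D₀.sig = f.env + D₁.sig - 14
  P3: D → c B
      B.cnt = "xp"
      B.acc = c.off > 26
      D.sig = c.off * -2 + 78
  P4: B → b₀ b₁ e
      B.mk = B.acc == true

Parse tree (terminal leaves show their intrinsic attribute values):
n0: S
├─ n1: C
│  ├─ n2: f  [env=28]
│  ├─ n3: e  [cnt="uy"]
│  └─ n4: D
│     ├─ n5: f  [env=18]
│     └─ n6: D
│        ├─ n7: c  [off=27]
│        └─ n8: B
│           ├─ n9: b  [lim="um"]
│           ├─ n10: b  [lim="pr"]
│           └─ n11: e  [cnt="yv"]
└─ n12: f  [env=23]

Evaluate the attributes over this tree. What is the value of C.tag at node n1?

false

1. n2.env = 28  [terminal]
2. n3.cnt = "uy"  [terminal]
3. n4.val = "vq"  ["vq"]
4. n5.env = 18  [terminal]
5. n6.val = "qq"  ["qq"]
6. n7.off = 27  [terminal]
7. n8.cnt = "xp"  ["xp"]
8. n8.acc = true  [c.off > 26]
9. n9.lim = "um"  [terminal]
10. n10.lim = "pr"  [terminal]
11. n11.cnt = "yv"  [terminal]
12. n8.mk = true  [B.acc == true]
13. n6.sig = 24  [c.off * -2 + 78]
14. n4.sig = 28  [f.env + D₁.sig - 14]
15. n1.hot = "uyu"  [e.cnt ++ "u"]
16. n1.tag = false  [D.sig > 28]
17. n12.env = 23  [terminal]
18. n0.lab = "nuyu"  ["n" ++ C.hot]
19. n0.wid = true  [C.tag == false]
20. n0.ok = false  [C.tag == true]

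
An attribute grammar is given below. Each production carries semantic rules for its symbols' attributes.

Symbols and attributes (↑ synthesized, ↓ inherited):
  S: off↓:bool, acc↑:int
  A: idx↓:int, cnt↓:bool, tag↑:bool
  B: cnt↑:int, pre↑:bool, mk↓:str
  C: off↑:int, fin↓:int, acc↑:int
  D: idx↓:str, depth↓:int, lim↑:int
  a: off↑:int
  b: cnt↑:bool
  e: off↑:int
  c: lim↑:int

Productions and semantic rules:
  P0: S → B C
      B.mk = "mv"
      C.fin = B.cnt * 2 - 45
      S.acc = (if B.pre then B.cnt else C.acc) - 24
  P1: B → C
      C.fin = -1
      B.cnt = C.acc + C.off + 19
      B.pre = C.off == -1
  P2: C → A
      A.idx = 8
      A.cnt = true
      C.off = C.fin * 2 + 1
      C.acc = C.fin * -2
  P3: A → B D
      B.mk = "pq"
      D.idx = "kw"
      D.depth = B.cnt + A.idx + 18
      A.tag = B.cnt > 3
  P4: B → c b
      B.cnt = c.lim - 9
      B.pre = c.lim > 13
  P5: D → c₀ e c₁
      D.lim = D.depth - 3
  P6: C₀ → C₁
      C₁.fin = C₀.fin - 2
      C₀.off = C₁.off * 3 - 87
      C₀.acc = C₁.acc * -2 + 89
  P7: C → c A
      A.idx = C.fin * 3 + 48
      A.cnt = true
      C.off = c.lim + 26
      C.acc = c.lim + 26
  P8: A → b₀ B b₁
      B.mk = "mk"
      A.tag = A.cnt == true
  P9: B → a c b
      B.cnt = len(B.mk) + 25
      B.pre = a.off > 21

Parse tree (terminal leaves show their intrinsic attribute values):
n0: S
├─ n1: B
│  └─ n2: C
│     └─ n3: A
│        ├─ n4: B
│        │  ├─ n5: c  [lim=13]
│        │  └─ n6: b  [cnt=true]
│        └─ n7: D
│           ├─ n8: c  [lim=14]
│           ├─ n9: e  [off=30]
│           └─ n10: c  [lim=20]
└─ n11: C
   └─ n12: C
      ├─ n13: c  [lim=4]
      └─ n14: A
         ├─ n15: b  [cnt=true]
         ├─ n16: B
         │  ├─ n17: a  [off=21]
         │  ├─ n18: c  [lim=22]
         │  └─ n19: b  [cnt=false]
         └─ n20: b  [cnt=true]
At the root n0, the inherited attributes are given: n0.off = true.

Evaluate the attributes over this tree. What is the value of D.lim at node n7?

1. n0.off = true  [given at root]
2. n1.mk = "mv"  ["mv"]
3. n2.fin = -1  [-1]
4. n3.idx = 8  [8]
5. n3.cnt = true  [true]
6. n4.mk = "pq"  ["pq"]
7. n5.lim = 13  [terminal]
8. n6.cnt = true  [terminal]
9. n4.cnt = 4  [c.lim - 9]
10. n4.pre = false  [c.lim > 13]
11. n7.idx = "kw"  ["kw"]
12. n7.depth = 30  [B.cnt + A.idx + 18]
13. n8.lim = 14  [terminal]
14. n9.off = 30  [terminal]
15. n10.lim = 20  [terminal]
16. n7.lim = 27  [D.depth - 3]
17. n3.tag = true  [B.cnt > 3]
18. n2.off = -1  [C.fin * 2 + 1]
19. n2.acc = 2  [C.fin * -2]
20. n1.cnt = 20  [C.acc + C.off + 19]
21. n1.pre = true  [C.off == -1]
22. n11.fin = -5  [B.cnt * 2 - 45]
23. n12.fin = -7  [C₀.fin - 2]
24. n13.lim = 4  [terminal]
25. n14.idx = 27  [C.fin * 3 + 48]
26. n14.cnt = true  [true]
27. n15.cnt = true  [terminal]
28. n16.mk = "mk"  ["mk"]
29. n17.off = 21  [terminal]
30. n18.lim = 22  [terminal]
31. n19.cnt = false  [terminal]
32. n16.cnt = 27  [len(B.mk) + 25]
33. n16.pre = false  [a.off > 21]
34. n20.cnt = true  [terminal]
35. n14.tag = true  [A.cnt == true]
36. n12.off = 30  [c.lim + 26]
37. n12.acc = 30  [c.lim + 26]
38. n11.off = 3  [C₁.off * 3 - 87]
39. n11.acc = 29  [C₁.acc * -2 + 89]
40. n0.acc = -4  [(if B.pre then B.cnt else C.acc) - 24]

27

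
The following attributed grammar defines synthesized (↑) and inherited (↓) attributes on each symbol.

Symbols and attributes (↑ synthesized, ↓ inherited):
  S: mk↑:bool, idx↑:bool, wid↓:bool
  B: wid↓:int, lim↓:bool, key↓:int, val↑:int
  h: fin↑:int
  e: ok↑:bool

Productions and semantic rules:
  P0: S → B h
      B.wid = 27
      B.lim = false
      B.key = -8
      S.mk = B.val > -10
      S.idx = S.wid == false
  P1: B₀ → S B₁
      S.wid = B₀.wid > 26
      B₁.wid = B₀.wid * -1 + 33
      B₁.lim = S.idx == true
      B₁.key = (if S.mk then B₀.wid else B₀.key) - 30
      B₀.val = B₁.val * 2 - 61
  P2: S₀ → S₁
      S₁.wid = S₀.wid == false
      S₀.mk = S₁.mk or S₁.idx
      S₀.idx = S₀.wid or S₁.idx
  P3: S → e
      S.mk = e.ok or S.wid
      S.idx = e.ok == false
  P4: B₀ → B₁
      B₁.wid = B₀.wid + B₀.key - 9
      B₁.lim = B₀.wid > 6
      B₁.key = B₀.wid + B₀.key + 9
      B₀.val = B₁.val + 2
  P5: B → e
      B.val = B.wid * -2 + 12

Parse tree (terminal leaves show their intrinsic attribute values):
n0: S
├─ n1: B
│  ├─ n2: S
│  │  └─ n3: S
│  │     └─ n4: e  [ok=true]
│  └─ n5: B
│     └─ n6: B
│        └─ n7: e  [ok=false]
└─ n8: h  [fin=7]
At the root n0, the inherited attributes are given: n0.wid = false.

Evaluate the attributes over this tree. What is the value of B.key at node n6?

1. n0.wid = false  [given at root]
2. n1.wid = 27  [27]
3. n1.lim = false  [false]
4. n1.key = -8  [-8]
5. n2.wid = true  [B₀.wid > 26]
6. n3.wid = false  [S₀.wid == false]
7. n4.ok = true  [terminal]
8. n3.mk = true  [e.ok or S.wid]
9. n3.idx = false  [e.ok == false]
10. n2.mk = true  [S₁.mk or S₁.idx]
11. n2.idx = true  [S₀.wid or S₁.idx]
12. n5.wid = 6  [B₀.wid * -1 + 33]
13. n5.lim = true  [S.idx == true]
14. n5.key = -3  [(if S.mk then B₀.wid else B₀.key) - 30]
15. n6.wid = -6  [B₀.wid + B₀.key - 9]
16. n6.lim = false  [B₀.wid > 6]
17. n6.key = 12  [B₀.wid + B₀.key + 9]
18. n7.ok = false  [terminal]
19. n6.val = 24  [B.wid * -2 + 12]
20. n5.val = 26  [B₁.val + 2]
21. n1.val = -9  [B₁.val * 2 - 61]
22. n8.fin = 7  [terminal]
23. n0.mk = true  [B.val > -10]
24. n0.idx = true  [S.wid == false]

12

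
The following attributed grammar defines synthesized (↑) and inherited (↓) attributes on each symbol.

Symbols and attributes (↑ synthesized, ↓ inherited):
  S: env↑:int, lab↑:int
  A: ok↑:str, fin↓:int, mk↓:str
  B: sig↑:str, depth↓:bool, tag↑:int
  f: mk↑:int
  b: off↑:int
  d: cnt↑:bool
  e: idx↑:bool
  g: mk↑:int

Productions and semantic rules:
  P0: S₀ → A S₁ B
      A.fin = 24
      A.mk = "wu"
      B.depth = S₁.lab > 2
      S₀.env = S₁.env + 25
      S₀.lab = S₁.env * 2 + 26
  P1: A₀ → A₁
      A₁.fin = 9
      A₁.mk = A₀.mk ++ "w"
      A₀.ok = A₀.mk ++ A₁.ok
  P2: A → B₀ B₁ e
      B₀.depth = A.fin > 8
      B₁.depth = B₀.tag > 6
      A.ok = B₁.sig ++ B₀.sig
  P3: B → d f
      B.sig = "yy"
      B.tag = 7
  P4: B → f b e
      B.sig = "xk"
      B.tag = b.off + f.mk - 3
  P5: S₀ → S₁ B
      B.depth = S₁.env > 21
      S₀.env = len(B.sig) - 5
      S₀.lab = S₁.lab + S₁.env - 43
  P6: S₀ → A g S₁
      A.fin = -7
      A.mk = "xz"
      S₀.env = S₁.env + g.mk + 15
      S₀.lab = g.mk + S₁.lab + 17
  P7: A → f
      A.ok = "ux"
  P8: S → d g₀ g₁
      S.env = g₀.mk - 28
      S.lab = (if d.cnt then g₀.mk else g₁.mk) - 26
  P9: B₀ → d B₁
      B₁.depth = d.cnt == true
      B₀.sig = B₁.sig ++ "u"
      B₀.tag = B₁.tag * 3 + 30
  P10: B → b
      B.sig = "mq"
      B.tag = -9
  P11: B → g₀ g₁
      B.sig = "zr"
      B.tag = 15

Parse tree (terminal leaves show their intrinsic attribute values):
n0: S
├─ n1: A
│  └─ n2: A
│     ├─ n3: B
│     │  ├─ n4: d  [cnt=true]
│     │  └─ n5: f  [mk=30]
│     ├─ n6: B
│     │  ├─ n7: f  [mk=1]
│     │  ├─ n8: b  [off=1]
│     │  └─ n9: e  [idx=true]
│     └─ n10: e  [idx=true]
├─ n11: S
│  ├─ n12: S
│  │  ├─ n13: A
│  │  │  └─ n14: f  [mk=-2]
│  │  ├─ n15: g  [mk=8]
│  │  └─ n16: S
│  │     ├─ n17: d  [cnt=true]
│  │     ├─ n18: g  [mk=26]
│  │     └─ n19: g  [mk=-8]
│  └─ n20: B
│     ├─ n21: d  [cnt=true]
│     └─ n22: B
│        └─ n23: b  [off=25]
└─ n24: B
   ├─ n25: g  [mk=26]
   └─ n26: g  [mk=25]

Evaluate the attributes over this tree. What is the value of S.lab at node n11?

1. n1.fin = 24  [24]
2. n1.mk = "wu"  ["wu"]
3. n2.fin = 9  [9]
4. n2.mk = "wuw"  [A₀.mk ++ "w"]
5. n3.depth = true  [A.fin > 8]
6. n4.cnt = true  [terminal]
7. n5.mk = 30  [terminal]
8. n3.sig = "yy"  ["yy"]
9. n3.tag = 7  [7]
10. n6.depth = true  [B₀.tag > 6]
11. n7.mk = 1  [terminal]
12. n8.off = 1  [terminal]
13. n9.idx = true  [terminal]
14. n6.sig = "xk"  ["xk"]
15. n6.tag = -1  [b.off + f.mk - 3]
16. n10.idx = true  [terminal]
17. n2.ok = "xkyy"  [B₁.sig ++ B₀.sig]
18. n1.ok = "wuxkyy"  [A₀.mk ++ A₁.ok]
19. n13.fin = -7  [-7]
20. n13.mk = "xz"  ["xz"]
21. n14.mk = -2  [terminal]
22. n13.ok = "ux"  ["ux"]
23. n15.mk = 8  [terminal]
24. n17.cnt = true  [terminal]
25. n18.mk = 26  [terminal]
26. n19.mk = -8  [terminal]
27. n16.env = -2  [g₀.mk - 28]
28. n16.lab = 0  [(if d.cnt then g₀.mk else g₁.mk) - 26]
29. n12.env = 21  [S₁.env + g.mk + 15]
30. n12.lab = 25  [g.mk + S₁.lab + 17]
31. n20.depth = false  [S₁.env > 21]
32. n21.cnt = true  [terminal]
33. n22.depth = true  [d.cnt == true]
34. n23.off = 25  [terminal]
35. n22.sig = "mq"  ["mq"]
36. n22.tag = -9  [-9]
37. n20.sig = "mqu"  [B₁.sig ++ "u"]
38. n20.tag = 3  [B₁.tag * 3 + 30]
39. n11.env = -2  [len(B.sig) - 5]
40. n11.lab = 3  [S₁.lab + S₁.env - 43]
41. n24.depth = true  [S₁.lab > 2]
42. n25.mk = 26  [terminal]
43. n26.mk = 25  [terminal]
44. n24.sig = "zr"  ["zr"]
45. n24.tag = 15  [15]
46. n0.env = 23  [S₁.env + 25]
47. n0.lab = 22  [S₁.env * 2 + 26]

3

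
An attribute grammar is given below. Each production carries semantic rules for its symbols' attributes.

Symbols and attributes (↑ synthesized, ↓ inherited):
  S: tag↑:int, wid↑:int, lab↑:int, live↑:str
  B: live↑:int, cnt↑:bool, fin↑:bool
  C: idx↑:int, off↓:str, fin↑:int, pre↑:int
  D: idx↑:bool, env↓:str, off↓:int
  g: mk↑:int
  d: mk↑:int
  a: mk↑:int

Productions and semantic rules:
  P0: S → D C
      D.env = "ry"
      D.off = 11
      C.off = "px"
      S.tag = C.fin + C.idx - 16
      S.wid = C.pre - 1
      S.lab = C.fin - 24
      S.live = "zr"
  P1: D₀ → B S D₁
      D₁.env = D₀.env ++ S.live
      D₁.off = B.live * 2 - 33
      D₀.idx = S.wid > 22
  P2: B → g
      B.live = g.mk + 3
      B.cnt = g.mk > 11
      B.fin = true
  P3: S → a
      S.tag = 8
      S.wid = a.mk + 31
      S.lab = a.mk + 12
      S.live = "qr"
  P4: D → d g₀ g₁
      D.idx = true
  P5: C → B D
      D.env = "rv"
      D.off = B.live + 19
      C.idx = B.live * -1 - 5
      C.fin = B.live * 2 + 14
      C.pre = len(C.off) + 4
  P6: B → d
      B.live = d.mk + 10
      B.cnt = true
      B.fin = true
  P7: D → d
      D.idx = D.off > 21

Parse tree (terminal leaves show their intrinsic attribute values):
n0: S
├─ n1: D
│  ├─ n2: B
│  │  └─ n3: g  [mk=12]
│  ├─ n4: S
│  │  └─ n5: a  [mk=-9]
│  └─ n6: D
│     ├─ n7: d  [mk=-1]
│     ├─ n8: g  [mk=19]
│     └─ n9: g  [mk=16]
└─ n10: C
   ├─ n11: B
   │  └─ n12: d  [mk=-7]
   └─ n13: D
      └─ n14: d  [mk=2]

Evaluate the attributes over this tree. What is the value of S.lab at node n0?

1. n1.env = "ry"  ["ry"]
2. n1.off = 11  [11]
3. n3.mk = 12  [terminal]
4. n2.live = 15  [g.mk + 3]
5. n2.cnt = true  [g.mk > 11]
6. n2.fin = true  [true]
7. n5.mk = -9  [terminal]
8. n4.tag = 8  [8]
9. n4.wid = 22  [a.mk + 31]
10. n4.lab = 3  [a.mk + 12]
11. n4.live = "qr"  ["qr"]
12. n6.env = "ryqr"  [D₀.env ++ S.live]
13. n6.off = -3  [B.live * 2 - 33]
14. n7.mk = -1  [terminal]
15. n8.mk = 19  [terminal]
16. n9.mk = 16  [terminal]
17. n6.idx = true  [true]
18. n1.idx = false  [S.wid > 22]
19. n10.off = "px"  ["px"]
20. n12.mk = -7  [terminal]
21. n11.live = 3  [d.mk + 10]
22. n11.cnt = true  [true]
23. n11.fin = true  [true]
24. n13.env = "rv"  ["rv"]
25. n13.off = 22  [B.live + 19]
26. n14.mk = 2  [terminal]
27. n13.idx = true  [D.off > 21]
28. n10.idx = -8  [B.live * -1 - 5]
29. n10.fin = 20  [B.live * 2 + 14]
30. n10.pre = 6  [len(C.off) + 4]
31. n0.tag = -4  [C.fin + C.idx - 16]
32. n0.wid = 5  [C.pre - 1]
33. n0.lab = -4  [C.fin - 24]
34. n0.live = "zr"  ["zr"]

-4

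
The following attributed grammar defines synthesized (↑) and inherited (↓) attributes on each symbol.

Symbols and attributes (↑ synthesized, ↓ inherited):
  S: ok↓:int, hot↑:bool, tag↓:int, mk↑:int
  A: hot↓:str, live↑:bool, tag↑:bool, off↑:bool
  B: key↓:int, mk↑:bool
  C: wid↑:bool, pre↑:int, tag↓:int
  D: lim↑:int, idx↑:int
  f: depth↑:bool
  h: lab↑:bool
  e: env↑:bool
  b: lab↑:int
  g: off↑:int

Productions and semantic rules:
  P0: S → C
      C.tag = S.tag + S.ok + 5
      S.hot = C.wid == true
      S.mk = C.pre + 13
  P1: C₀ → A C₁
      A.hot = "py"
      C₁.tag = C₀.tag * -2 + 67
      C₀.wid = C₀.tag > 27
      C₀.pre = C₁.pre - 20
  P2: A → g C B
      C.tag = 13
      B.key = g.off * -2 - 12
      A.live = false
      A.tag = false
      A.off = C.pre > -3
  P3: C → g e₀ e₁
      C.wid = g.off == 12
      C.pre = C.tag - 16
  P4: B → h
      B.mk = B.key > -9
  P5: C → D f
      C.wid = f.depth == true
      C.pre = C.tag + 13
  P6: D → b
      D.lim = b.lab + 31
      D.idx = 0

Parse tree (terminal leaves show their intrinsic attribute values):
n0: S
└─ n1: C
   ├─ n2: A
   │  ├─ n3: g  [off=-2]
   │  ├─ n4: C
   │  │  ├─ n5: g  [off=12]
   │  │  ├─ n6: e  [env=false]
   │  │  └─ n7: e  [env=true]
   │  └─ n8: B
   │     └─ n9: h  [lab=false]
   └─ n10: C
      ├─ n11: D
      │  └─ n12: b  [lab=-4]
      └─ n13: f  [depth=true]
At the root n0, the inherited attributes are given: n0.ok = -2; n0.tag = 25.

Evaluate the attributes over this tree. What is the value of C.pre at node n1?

4

1. n0.ok = -2  [given at root]
2. n0.tag = 25  [given at root]
3. n1.tag = 28  [S.tag + S.ok + 5]
4. n2.hot = "py"  ["py"]
5. n3.off = -2  [terminal]
6. n4.tag = 13  [13]
7. n5.off = 12  [terminal]
8. n6.env = false  [terminal]
9. n7.env = true  [terminal]
10. n4.wid = true  [g.off == 12]
11. n4.pre = -3  [C.tag - 16]
12. n8.key = -8  [g.off * -2 - 12]
13. n9.lab = false  [terminal]
14. n8.mk = true  [B.key > -9]
15. n2.live = false  [false]
16. n2.tag = false  [false]
17. n2.off = false  [C.pre > -3]
18. n10.tag = 11  [C₀.tag * -2 + 67]
19. n12.lab = -4  [terminal]
20. n11.lim = 27  [b.lab + 31]
21. n11.idx = 0  [0]
22. n13.depth = true  [terminal]
23. n10.wid = true  [f.depth == true]
24. n10.pre = 24  [C.tag + 13]
25. n1.wid = true  [C₀.tag > 27]
26. n1.pre = 4  [C₁.pre - 20]
27. n0.hot = true  [C.wid == true]
28. n0.mk = 17  [C.pre + 13]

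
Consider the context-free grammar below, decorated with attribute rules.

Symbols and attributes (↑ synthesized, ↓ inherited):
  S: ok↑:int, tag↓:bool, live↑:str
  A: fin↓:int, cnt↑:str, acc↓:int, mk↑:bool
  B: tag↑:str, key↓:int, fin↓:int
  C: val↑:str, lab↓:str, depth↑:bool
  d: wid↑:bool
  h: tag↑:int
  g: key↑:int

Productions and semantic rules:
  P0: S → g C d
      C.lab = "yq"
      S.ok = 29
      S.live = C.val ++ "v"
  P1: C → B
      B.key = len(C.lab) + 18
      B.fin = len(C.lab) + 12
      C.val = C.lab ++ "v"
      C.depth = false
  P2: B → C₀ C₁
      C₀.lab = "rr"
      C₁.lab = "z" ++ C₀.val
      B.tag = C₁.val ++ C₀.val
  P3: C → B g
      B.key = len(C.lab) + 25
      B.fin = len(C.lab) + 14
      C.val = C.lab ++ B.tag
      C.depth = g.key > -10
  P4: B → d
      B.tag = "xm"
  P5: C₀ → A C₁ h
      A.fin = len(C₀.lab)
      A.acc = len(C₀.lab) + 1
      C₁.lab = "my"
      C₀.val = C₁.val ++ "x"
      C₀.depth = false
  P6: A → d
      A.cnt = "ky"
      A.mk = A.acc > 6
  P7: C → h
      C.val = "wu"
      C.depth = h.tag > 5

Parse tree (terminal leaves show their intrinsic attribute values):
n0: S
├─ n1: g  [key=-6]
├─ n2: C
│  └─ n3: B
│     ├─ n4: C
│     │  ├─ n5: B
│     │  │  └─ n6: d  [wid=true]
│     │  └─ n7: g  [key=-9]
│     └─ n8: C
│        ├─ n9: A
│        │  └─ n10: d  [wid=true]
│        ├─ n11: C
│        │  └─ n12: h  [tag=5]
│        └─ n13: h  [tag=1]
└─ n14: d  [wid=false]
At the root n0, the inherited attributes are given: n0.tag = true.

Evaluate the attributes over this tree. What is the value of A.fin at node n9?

1. n0.tag = true  [given at root]
2. n1.key = -6  [terminal]
3. n2.lab = "yq"  ["yq"]
4. n3.key = 20  [len(C.lab) + 18]
5. n3.fin = 14  [len(C.lab) + 12]
6. n4.lab = "rr"  ["rr"]
7. n5.key = 27  [len(C.lab) + 25]
8. n5.fin = 16  [len(C.lab) + 14]
9. n6.wid = true  [terminal]
10. n5.tag = "xm"  ["xm"]
11. n7.key = -9  [terminal]
12. n4.val = "rrxm"  [C.lab ++ B.tag]
13. n4.depth = true  [g.key > -10]
14. n8.lab = "zrrxm"  ["z" ++ C₀.val]
15. n9.fin = 5  [len(C₀.lab)]
16. n9.acc = 6  [len(C₀.lab) + 1]
17. n10.wid = true  [terminal]
18. n9.cnt = "ky"  ["ky"]
19. n9.mk = false  [A.acc > 6]
20. n11.lab = "my"  ["my"]
21. n12.tag = 5  [terminal]
22. n11.val = "wu"  ["wu"]
23. n11.depth = false  [h.tag > 5]
24. n13.tag = 1  [terminal]
25. n8.val = "wux"  [C₁.val ++ "x"]
26. n8.depth = false  [false]
27. n3.tag = "wuxrrxm"  [C₁.val ++ C₀.val]
28. n2.val = "yqv"  [C.lab ++ "v"]
29. n2.depth = false  [false]
30. n14.wid = false  [terminal]
31. n0.ok = 29  [29]
32. n0.live = "yqvv"  [C.val ++ "v"]

5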